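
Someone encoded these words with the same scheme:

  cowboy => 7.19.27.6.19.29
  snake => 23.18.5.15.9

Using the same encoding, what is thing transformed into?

c is letter #3 and maps to 7: an offset of 4. The number is (letter's place in the alphabet, a=1) + 4.
For thing: t=20→24, h=8→12, i=9→13, n=14→18, g=7→11.

24.12.13.18.11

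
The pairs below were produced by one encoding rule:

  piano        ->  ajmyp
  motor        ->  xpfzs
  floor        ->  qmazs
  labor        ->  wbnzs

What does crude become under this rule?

It's a Vigenère-style cipher with numeric key [11,1,12]: position i shifts by key[i mod 3].
Applying it to crude: c+11=n, r+1=s, u+12=g, d+11=o, e+1=f.

nsgof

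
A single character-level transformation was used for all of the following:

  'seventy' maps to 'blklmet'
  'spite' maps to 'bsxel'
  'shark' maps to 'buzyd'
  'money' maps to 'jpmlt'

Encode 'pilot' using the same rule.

sxgpe

This is an affine cipher: with a=0,…,z=25, each position x becomes (3x+25) mod 26.
Applying it to pilot: p(15)→3·15+25≡18=s; i(8)→3·8+25≡23=x; l(11)→3·11+25≡6=g; o(14)→3·14+25≡15=p; t(19)→3·19+25≡4=e (all mod 26).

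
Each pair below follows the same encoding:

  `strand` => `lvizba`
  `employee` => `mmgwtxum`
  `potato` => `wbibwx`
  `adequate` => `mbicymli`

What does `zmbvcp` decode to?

Two steps: reverse the string, then apply a Caesar shift of +8.
Decoding zmbvcp: shift back: z−8=r, m−8=e, b−8=t, v−8=n, c−8=u, p−8=h → retnuh; then reverse → hunter.

hunter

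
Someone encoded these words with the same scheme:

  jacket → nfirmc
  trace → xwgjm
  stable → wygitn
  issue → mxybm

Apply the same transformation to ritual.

In jacket: j→n is +4, a→f is +5, c→i is +6, k→r is +7 — the shift increases by 1 each position. The shift increases by 1 at each position, starting from +4: 4, 5, 6, ….
Applying it to ritual: r+4=v, i+5=n, t+6=z, u+7=b, a+8=i, l+9=u.

vnzbiu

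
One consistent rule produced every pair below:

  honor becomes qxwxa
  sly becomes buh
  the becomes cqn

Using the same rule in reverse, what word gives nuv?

elm

Compare letters: h→q is +9, o→x is +9, n→w is +9 — a constant shift. This is a Caesar cipher with shift 9.
Decoding nuv: n−9=e, u−9=l, v−9=m.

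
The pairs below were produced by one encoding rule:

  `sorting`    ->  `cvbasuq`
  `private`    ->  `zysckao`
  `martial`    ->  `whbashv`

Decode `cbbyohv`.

surreal

Shifts by position in sorting: pos 0: s→c (+10), pos 1: o→v (+7), pos 2: r→b (+10), pos 3: t→a (+7) — repeating every 2. A repeating key of period 2 is used — shifts +10, +7 over and over.
Reversing it on cbbyohv: c−10=s, b−7=u, b−10=r, y−7=r, o−10=e, h−7=a, v−10=l.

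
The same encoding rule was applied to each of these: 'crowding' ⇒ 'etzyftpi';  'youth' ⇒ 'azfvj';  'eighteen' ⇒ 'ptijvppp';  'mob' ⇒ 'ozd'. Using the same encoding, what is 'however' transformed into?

jzypxpt

The shift depends on letter class: consonant c→e is +2, but vowel o→z is +11. Vowels shift forward by 11 and consonants shift forward by 2.
For however: h(cons)+2=j, o(vowel)+11=z, w(cons)+2=y, e(vowel)+11=p, v(cons)+2=x, e(vowel)+11=p, r(cons)+2=t.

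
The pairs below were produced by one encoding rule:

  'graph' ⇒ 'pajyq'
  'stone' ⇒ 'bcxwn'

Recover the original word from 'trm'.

kid

Compare letters: g→p is +9, r→a is +9, a→j is +9 — a constant shift. Every letter moves 9 places later in the alphabet, wrapping around z→a.
Reversing it on trm: t−9=k, r−9=i, m−9=d.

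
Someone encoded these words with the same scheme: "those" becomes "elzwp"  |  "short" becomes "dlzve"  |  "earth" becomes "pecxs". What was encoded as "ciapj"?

Shifts by position in those: pos 0: t→e (+11), pos 1: h→l (+4), pos 2: o→z (+11), pos 3: s→w (+4) — repeating every 2. It's a Vigenère-style cipher with numeric key [11,4]: position i shifts by key[i mod 2].
Decoding ciapj: c−11=r, i−4=e, a−11=p, p−4=l, j−11=y.

reply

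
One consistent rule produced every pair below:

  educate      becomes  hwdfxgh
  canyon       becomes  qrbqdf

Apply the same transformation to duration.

The output letters match the input read backwards, each shifted +3: educate reversed is etacude. The word is reversed, then every letter is shifted forward by 3.
For duration: reverse → noitarud; then shift: n+3=q, o+3=r, i+3=l, t+3=w, a+3=d, r+3=u, u+3=x, d+3=g.

qrlwduxg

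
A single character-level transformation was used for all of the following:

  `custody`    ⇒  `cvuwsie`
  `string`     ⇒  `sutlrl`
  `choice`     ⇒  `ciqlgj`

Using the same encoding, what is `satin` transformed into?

sbvlr

Each letter shifts forward by its position index (0, 1, 2, …) — the shift grows by one for each successive letter.
For satin: s+0=s, a+1=b, t+2=v, i+3=l, n+4=r.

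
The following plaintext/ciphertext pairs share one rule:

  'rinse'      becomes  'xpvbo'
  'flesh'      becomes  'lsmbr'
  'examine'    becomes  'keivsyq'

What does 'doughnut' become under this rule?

jvcprygg

In rinse: r→x is +6, i→p is +7, n→v is +8, s→b is +9 — the shift increases by 1 each position. Each letter shifts forward by (position + 6), i.e. 6, 7, 8, … — the shift grows by one for each successive letter.
On doughnut: d+6=j, o+7=v, u+8=c, g+9=p, h+10=r, n+11=y, u+12=g, t+13=g.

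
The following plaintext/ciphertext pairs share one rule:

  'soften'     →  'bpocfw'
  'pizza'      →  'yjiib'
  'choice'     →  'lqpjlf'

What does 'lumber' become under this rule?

uvvkfa

The shift depends on letter class: consonant s→b is +9, but vowel o→p is +1. The rule splits by letter class: vowels +1, consonants +9.
On lumber: l(cons)+9=u, u(vowel)+1=v, m(cons)+9=v, b(cons)+9=k, e(vowel)+1=f, r(cons)+9=a.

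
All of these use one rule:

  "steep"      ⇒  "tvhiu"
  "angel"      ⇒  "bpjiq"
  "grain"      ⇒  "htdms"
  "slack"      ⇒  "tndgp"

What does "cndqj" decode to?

In steep: s→t is +1, t→v is +2, e→h is +3, e→i is +4 — the shift increases by 1 each position. Each letter shifts forward by (position + 1), i.e. 1, 2, 3, … — the shift grows by one for each successive letter.
Decoding cndqj: c−1=b, n−2=l, d−3=a, q−4=m, j−5=e.

blame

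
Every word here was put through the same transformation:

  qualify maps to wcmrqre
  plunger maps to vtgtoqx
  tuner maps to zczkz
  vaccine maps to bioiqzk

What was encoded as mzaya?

gross

Shifts by position in qualify: pos 0: q→w (+6), pos 1: u→c (+8), pos 2: a→m (+12), pos 3: l→r (+6), pos 4: i→q (+8), pos 5: f→r (+12) — repeating every 3. It's a Vigenère-style cipher with numeric key [6,8,12]: position i shifts by key[i mod 3].
Undoing it on mzaya: m−6=g, z−8=r, a−12=o, y−6=s, a−8=s.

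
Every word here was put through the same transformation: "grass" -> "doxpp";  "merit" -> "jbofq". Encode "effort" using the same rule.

Each letter is shifted forward by 23 in the alphabet (a Caesar shift of +23).
On effort: e+23=b, f+23=c, f+23=c, o+23=l, r+23=o, t+23=q.

bccloq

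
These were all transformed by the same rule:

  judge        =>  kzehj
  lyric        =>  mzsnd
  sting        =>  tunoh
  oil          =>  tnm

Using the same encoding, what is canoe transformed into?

The shift depends on letter class: consonant j→k is +1, but vowel u→z is +5. The rule splits by letter class: vowels +5, consonants +1.
Applying it to canoe: c(cons)+1=d, a(vowel)+5=f, n(cons)+1=o, o(vowel)+5=t, e(vowel)+5=j.

dfotj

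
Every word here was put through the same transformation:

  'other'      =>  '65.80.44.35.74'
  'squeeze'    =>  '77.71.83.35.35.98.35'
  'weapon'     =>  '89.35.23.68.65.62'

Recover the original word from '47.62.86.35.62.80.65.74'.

inventor

o(#15)→65 and t(#20)→80: differences scale by 3, so n = 3·pos + 20. The formula is n = 3×(alphabet index, a=1) + 20.
Reversing it on 47.62.86.35.62.80.65.74: 47→(47−20)÷3=9=i, 62→(62−20)÷3=14=n, 86→(86−20)÷3=22=v, 35→(35−20)÷3=5=e, 62→(62−20)÷3=14=n, 80→(80−20)÷3=20=t, 65→(65−20)÷3=15=o, 74→(74−20)÷3=18=r.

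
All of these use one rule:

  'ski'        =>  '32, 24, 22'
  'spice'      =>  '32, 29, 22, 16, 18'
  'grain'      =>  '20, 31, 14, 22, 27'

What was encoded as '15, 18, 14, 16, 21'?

s is letter #19 and maps to 32: an offset of 13. Each letter is replaced by its alphabet position (a=1..z=26) + 13.
Decoding 15, 18, 14, 16, 21: 15→(15−13)÷1=2=b, 18→(18−13)÷1=5=e, 14→(14−13)÷1=1=a, 16→(16−13)÷1=3=c, 21→(21−13)÷1=8=h.

beach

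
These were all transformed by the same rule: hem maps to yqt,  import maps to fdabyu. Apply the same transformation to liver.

dqhux

The word is reversed, then every letter is shifted forward by 12.
For liver: reverse → revil; then shift: r+12=d, e+12=q, v+12=h, i+12=u, l+12=x.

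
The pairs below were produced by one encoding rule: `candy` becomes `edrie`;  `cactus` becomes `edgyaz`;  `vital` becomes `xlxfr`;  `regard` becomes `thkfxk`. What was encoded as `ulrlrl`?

single

In candy: c→e is +2, a→d is +3, n→r is +4, d→i is +5 — the shift increases by 1 each position. Each letter shifts forward by (position + 2), i.e. 2, 3, 4, … — the shift grows by one for each successive letter.
Reversing it on ulrlrl: u−2=s, l−3=i, r−4=n, l−5=g, r−6=l, l−7=e.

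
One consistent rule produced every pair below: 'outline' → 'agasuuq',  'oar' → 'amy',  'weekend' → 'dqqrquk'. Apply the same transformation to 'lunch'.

sgujo

The shift depends on letter class: consonant t→a is +7, but vowel o→a is +12. Vowels shift forward by 12 and consonants shift forward by 7.
Applying it to lunch: l(cons)+7=s, u(vowel)+12=g, n(cons)+7=u, c(cons)+7=j, h(cons)+7=o.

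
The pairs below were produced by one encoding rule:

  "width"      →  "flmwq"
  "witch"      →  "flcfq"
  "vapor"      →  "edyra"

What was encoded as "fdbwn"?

Shifts by position in width: pos 0: w→f (+9), pos 1: i→l (+3), pos 2: d→m (+9), pos 3: t→w (+3) — repeating every 2. The shifts repeat in a cycle of length 2: positions 0,1,… shift by +9, +3, then the pattern repeats.
Undoing it on fdbwn: f−9=w, d−3=a, b−9=s, w−3=t, n−9=e.

waste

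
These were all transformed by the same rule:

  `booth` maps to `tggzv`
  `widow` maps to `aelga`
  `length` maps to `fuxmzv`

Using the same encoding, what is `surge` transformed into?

Each letter's alphabet position (a=0..z=25) is mapped through 9·x+10 mod 26 — an affine cipher.
Applying it to surge: s(18)→9·18+10≡16=q; u(20)→9·20+10≡8=i; r(17)→9·17+10≡7=h; g(6)→9·6+10≡12=m; e(4)→9·4+10≡20=u (all mod 26).

qihmu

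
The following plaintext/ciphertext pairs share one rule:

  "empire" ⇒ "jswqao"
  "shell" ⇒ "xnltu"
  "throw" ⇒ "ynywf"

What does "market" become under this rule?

rgysnd

Each letter shifts forward by (position + 5), i.e. 5, 6, 7, … — the shift grows by one for each successive letter.
For market: m+5=r, a+6=g, r+7=y, k+8=s, e+9=n, t+10=d.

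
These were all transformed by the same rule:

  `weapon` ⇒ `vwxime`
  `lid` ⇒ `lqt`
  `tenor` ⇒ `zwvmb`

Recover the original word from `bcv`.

The output letters match the input read backwards, each shifted +8: weapon reversed is nopaew. The word is reversed, then every letter is shifted forward by 8.
Decoding bcv: shift back: b−8=t, c−8=u, v−8=n → tun; then reverse → nut.

nut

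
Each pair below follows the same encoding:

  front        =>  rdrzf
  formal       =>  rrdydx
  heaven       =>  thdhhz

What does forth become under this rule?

Two shifts are in play — +3 for a/e/i/o/u, +12 for every other letter.
Applying it to forth: f(cons)+12=r, o(vowel)+3=r, r(cons)+12=d, t(cons)+12=f, h(cons)+12=t.

rrdft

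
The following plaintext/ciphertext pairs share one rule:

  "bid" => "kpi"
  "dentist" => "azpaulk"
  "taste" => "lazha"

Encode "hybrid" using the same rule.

The output letters match the input read backwards, each shifted +7: bid reversed is dib. Read the word backwards and shift each letter +7.
For hybrid: reverse → dirbyh; then shift: d+7=k, i+7=p, r+7=y, b+7=i, y+7=f, h+7=o.

kpyifo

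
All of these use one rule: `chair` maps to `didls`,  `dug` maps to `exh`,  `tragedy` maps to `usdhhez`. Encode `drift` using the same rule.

eslgu

The shift depends on letter class: consonant c→d is +1, but vowel a→d is +3. Two shifts are in play — +3 for a/e/i/o/u, +1 for every other letter.
On drift: d(cons)+1=e, r(cons)+1=s, i(vowel)+3=l, f(cons)+1=g, t(cons)+1=u.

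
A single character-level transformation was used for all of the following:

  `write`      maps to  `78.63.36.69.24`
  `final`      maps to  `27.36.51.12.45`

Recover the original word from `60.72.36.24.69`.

quiet

w(#23)→78 and r(#18)→63: differences scale by 3, so n = 3·pos + 9. Each letter becomes 3×(its alphabet position, a=1..z=26) + 9.
Reversing it on 60.72.36.24.69: 60→(60−9)÷3=17=q, 72→(72−9)÷3=21=u, 36→(36−9)÷3=9=i, 24→(24−9)÷3=5=e, 69→(69−9)÷3=20=t.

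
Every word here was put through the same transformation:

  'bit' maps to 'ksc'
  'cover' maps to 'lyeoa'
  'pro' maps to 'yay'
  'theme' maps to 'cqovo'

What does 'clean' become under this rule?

The shift depends on letter class: consonant b→k is +9, but vowel i→s is +10. The rule splits by letter class: vowels +10, consonants +9.
For clean: c(cons)+9=l, l(cons)+9=u, e(vowel)+10=o, a(vowel)+10=k, n(cons)+9=w.

luokw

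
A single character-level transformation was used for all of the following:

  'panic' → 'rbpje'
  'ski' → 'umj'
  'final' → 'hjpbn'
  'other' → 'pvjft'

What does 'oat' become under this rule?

The rule splits by letter class: vowels +1, consonants +2.
Applying it to oat: o(vowel)+1=p, a(vowel)+1=b, t(cons)+2=v.

pbv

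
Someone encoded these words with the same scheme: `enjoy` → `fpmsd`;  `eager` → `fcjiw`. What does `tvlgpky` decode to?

In enjoy: e→f is +1, n→p is +2, j→m is +3, o→s is +4 — the shift increases by 1 each position. Each letter shifts forward by (position + 1), i.e. 1, 2, 3, … — the shift grows by one for each successive letter.
Decoding tvlgpky: t−1=s, v−2=t, l−3=i, g−4=c, p−5=k, k−6=e, y−7=r.

sticker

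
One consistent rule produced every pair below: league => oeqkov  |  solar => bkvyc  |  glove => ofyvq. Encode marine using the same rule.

The output letters match the input read backwards, each shifted +10: league reversed is eugael. The word is reversed, then every letter is shifted forward by 10.
Applying it to marine: reverse → eniram; then shift: e+10=o, n+10=x, i+10=s, r+10=b, a+10=k, m+10=w.

oxsbkw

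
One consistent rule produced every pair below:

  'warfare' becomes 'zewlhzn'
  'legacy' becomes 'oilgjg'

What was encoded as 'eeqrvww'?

In warfare: w→z is +3, a→e is +4, r→w is +5, f→l is +6 — the shift increases by 1 each position. Letter i (0-indexed) is shifted by i+3, so successive shifts are 3, 4, 5, ….
Reversing it on eeqrvww: e−3=b, e−4=a, q−5=l, r−6=l, v−7=o, w−8=o, w−9=n.

balloon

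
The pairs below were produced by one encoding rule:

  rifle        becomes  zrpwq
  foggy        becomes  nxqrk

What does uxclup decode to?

mosaic

In rifle: r→z is +8, i→r is +9, f→p is +10, l→w is +11 — the shift increases by 1 each position. Letter i (0-indexed) is shifted by i+8, so successive shifts are 8, 9, 10, ….
Undoing it on uxclup: u−8=m, x−9=o, c−10=s, l−11=a, u−12=i, p−13=c.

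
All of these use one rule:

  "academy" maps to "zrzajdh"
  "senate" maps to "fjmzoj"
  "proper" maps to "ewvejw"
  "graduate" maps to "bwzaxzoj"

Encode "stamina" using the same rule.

a(0)→z(25) and c(2)→r(17) fit y≡9x+25 (mod 26); the inverse of 9 mod 26 is 3. Each letter's alphabet position (a=0..z=25) is mapped through 9·x+25 mod 26 — an affine cipher.
For stamina: s(18)→9·18+25≡5=f; t(19)→9·19+25≡14=o; a(0)→9·0+25≡25=z; m(12)→9·12+25≡3=d; i(8)→9·8+25≡19=t; n(13)→9·13+25≡12=m; a(0)→9·0+25≡25=z (all mod 26).

fozdtmz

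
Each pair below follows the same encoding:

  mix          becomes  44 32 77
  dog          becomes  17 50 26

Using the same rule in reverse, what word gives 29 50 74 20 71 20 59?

m(#13)→44 and i(#9)→32: differences scale by 3, so n = 3·pos + 5. With a=1..z=26, the number is 3·pos + 5.
Reversing it on 29 50 74 20 71 20 59: 29→(29−5)÷3=8=h, 50→(50−5)÷3=15=o, 74→(74−5)÷3=23=w, 20→(20−5)÷3=5=e, 71→(71−5)÷3=22=v, 20→(20−5)÷3=5=e, 59→(59−5)÷3=18=r.

however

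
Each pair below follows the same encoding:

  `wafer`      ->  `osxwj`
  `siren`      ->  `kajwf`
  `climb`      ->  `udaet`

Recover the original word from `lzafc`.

Every letter moves 18 places later in the alphabet, wrapping around z→a.
Reversing it on lzafc: l−18=t, z−18=h, a−18=i, f−18=n, c−18=k.

think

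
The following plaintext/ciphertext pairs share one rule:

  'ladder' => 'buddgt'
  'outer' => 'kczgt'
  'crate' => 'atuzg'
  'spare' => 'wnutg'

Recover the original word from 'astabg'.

Treating letters as 0–25, the rule is x ↦ 3x + 20 (mod 26).
Decoding astabg: a(0)→9·(0−20)≡2=c; s(18)→9·(18−20)≡8=i; t(19)→9·(19−20)≡17=r; a(0)→9·(0−20)≡2=c; b(1)→9·(1−20)≡11=l; g(6)→9·(6−20)≡4=e (all mod 26).

circle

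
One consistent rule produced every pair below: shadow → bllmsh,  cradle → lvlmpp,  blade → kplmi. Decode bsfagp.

The shifts repeat in a cycle of length 3: positions 0,1,… shift by +9, +4, +11, then the pattern repeats.
Undoing it on bsfagp: b−9=s, s−4=o, f−11=u, a−9=r, g−4=c, p−11=e.

source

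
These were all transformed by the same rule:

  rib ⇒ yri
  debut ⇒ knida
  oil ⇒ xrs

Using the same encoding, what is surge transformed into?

zdynn

The shift depends on letter class: consonant r→y is +7, but vowel i→r is +9. Vowels shift forward by 9 and consonants shift forward by 7.
On surge: s(cons)+7=z, u(vowel)+9=d, r(cons)+7=y, g(cons)+7=n, e(vowel)+9=n.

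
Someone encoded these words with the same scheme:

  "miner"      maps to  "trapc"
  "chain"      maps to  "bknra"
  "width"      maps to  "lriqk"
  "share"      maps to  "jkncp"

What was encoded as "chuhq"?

robot

m(12)→t(19) and i(8)→r(17) fit y≡7x+13 (mod 26); the inverse of 7 mod 26 is 15. Treating letters as 0–25, the rule is x ↦ 7x + 13 (mod 26).
Undoing it on chuhq: c(2)→15·(2−13)≡17=r; h(7)→15·(7−13)≡14=o; u(20)→15·(20−13)≡1=b; h(7)→15·(7−13)≡14=o; q(16)→15·(16−13)≡19=t (all mod 26).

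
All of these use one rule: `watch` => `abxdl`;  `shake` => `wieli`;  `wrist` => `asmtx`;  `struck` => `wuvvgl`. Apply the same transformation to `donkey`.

hprliz

A repeating key of period 2 is used — shifts +4, +1 over and over.
On donkey: d+4=h, o+1=p, n+4=r, k+1=l, e+4=i, y+1=z.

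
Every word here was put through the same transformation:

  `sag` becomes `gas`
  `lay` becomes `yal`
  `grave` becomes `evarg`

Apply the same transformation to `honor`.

ronoh

The output letters match the input read backwards: sag reversed is gas. It's just the letters in reverse order.
For honor: reverse → ronoh.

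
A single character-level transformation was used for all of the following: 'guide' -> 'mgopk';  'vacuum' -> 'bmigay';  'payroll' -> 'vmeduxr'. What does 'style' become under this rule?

yfexk

Shifts by position in guide: pos 0: g→m (+6), pos 1: u→g (+12), pos 2: i→o (+6), pos 3: d→p (+12) — repeating every 2. A repeating key of period 2 is used — shifts +6, +12 over and over.
For style: s+6=y, t+12=f, y+6=e, l+12=x, e+6=k.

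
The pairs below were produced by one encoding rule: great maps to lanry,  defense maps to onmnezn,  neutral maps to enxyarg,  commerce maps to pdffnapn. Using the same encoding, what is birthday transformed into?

qjaykort

g(6)→l(11) and r(17)→a(0) fit y≡25x+17 (mod 26); the inverse of 25 mod 26 is 25. Each letter's alphabet position (a=0..z=25) is mapped through 25·x+17 mod 26 — an affine cipher.
Applying it to birthday: b(1)→25·1+17≡16=q; i(8)→25·8+17≡9=j; r(17)→25·17+17≡0=a; t(19)→25·19+17≡24=y; h(7)→25·7+17≡10=k; d(3)→25·3+17≡14=o; a(0)→25·0+17≡17=r; y(24)→25·24+17≡19=t (all mod 26).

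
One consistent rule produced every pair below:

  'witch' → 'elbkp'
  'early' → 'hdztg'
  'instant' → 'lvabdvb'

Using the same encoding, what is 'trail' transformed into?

The shift depends on letter class: consonant w→e is +8, but vowel i→l is +3. Vowels shift forward by 3 and consonants shift forward by 8.
Applying it to trail: t(cons)+8=b, r(cons)+8=z, a(vowel)+3=d, i(vowel)+3=l, l(cons)+8=t.

bzdlt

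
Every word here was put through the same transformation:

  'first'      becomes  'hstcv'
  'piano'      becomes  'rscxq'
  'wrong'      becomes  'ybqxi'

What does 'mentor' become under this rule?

oopdqb

A repeating key of period 2 is used — shifts +2, +10 over and over.
On mentor: m+2=o, e+10=o, n+2=p, t+10=d, o+2=q, r+10=b.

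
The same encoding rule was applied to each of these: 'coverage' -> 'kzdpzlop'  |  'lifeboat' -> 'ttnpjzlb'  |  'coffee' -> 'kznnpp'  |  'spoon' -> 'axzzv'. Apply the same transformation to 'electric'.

The shift depends on letter class: consonant c→k is +8, but vowel o→z is +11. The rule splits by letter class: vowels +11, consonants +8.
Applying it to electric: e(vowel)+11=p, l(cons)+8=t, e(vowel)+11=p, c(cons)+8=k, t(cons)+8=b, r(cons)+8=z, i(vowel)+11=t, c(cons)+8=k.

ptpkbztk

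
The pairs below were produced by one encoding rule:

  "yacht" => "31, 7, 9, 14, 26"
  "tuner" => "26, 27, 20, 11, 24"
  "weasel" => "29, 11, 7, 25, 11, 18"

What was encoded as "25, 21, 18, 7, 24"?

solar

y is letter #25 and maps to 31: an offset of 6. Letters become their 1-based position plus 6 (so a→7, b→8, …).
Reversing it on 25, 21, 18, 7, 24: 25→(25−6)÷1=19=s, 21→(21−6)÷1=15=o, 18→(18−6)÷1=12=l, 7→(7−6)÷1=1=a, 24→(24−6)÷1=18=r.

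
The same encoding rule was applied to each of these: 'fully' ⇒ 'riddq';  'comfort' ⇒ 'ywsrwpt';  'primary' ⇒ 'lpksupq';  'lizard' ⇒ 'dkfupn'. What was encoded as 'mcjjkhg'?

f(5)→r(17) and u(20)→i(8) fit y≡15x+20 (mod 26); the inverse of 15 mod 26 is 7. This is an affine cipher: with a=0,…,z=25, each position x becomes (15x+20) mod 26.
Undoing it on mcjjkhg: m(12)→7·(12−20)≡22=w; c(2)→7·(2−20)≡4=e; j(9)→7·(9−20)≡1=b; j(9)→7·(9−20)≡1=b; k(10)→7·(10−20)≡8=i; h(7)→7·(7−20)≡13=n; g(6)→7·(6−20)≡6=g (all mod 26).

webbing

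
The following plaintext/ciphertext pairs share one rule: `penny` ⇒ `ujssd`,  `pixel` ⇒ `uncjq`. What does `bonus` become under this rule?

Compare letters: p→u is +5, e→j is +5, n→s is +5 — a constant shift. It's a constant shift of +5 (ROT5).
On bonus: b+5=g, o+5=t, n+5=s, u+5=z, s+5=x.

gtszx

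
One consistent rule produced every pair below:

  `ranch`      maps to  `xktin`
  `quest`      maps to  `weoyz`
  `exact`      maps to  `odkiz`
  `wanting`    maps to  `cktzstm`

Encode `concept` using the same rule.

The shift depends on letter class: consonant r→x is +6, but vowel a→k is +10. The rule splits by letter class: vowels +10, consonants +6.
Applying it to concept: c(cons)+6=i, o(vowel)+10=y, n(cons)+6=t, c(cons)+6=i, e(vowel)+10=o, p(cons)+6=v, t(cons)+6=z.

iytiovz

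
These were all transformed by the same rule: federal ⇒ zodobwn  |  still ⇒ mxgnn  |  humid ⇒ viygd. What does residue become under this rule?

f(5)→z(25) and e(4)→o(14) fit y≡11x+22 (mod 26); the inverse of 11 mod 26 is 19. Treating letters as 0–25, the rule is x ↦ 11x + 22 (mod 26).
For residue: r(17)→11·17+22≡1=b; e(4)→11·4+22≡14=o; s(18)→11·18+22≡12=m; i(8)→11·8+22≡6=g; d(3)→11·3+22≡3=d; u(20)→11·20+22≡8=i; e(4)→11·4+22≡14=o (all mod 26).

bomgdio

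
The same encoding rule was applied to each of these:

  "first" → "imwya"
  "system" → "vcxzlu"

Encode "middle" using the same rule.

pmijsm

In first: f→i is +3, i→m is +4, r→w is +5, s→y is +6 — the shift increases by 1 each position. The shift increases by 1 at each position, starting from +3: 3, 4, 5, ….
Applying it to middle: m+3=p, i+4=m, d+5=i, d+6=j, l+7=s, e+8=m.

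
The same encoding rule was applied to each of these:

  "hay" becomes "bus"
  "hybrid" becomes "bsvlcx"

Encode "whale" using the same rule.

qbufy

Compare letters: h→b is +20, a→u is +20, y→s is +20 — a constant shift. Every letter moves 20 places later in the alphabet, wrapping around z→a.
For whale: w+20=q, h+20=b, a+20=u, l+20=f, e+20=y.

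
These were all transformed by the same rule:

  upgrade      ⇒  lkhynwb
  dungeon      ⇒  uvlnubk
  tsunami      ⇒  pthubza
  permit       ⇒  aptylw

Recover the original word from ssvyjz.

scroll

The output letters match the input read backwards, each shifted +7: upgrade reversed is edargpu. Read the word backwards and shift each letter +7.
Decoding ssvyjz: shift back: s−7=l, s−7=l, v−7=o, y−7=r, j−7=c, z−7=s → llorcs; then reverse → scroll.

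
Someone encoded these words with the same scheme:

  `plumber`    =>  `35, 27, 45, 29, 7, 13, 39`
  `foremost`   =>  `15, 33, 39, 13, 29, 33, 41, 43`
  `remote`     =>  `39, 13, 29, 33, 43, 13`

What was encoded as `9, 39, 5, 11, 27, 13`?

p(#16)→35 and l(#12)→27: differences scale by 2, so n = 2·pos + 3. The formula is n = 2×(alphabet index, a=1) + 3.
Decoding 9, 39, 5, 11, 27, 13: 9→(9−3)÷2=3=c, 39→(39−3)÷2=18=r, 5→(5−3)÷2=1=a, 11→(11−3)÷2=4=d, 27→(27−3)÷2=12=l, 13→(13−3)÷2=5=e.

cradle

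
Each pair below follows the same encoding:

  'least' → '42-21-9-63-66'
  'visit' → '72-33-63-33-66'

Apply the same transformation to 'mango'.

45-9-48-27-51

l(#12)→42 and e(#5)→21: differences scale by 3, so n = 3·pos + 6. The formula is n = 3×(alphabet index, a=1) + 6.
On mango: m=13→45, a=1→9, n=14→48, g=7→27, o=15→51.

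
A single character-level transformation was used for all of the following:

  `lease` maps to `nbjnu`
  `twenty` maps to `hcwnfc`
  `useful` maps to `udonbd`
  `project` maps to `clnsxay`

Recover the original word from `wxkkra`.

The output letters match the input read backwards, each shifted +9: lease reversed is esael. Two steps: reverse the string, then apply a Caesar shift of +9.
Decoding wxkkra: shift back: w−9=n, x−9=o, k−9=b, k−9=b, r−9=i, a−9=r → nobbir; then reverse → ribbon.

ribbon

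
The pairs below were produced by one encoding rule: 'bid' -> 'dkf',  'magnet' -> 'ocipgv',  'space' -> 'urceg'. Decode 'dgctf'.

Compare letters: b→d is +2, i→k is +2, d→f is +2 — a constant shift. Every letter moves 2 places later in the alphabet, wrapping around z→a.
Undoing it on dgctf: d−2=b, g−2=e, c−2=a, t−2=r, f−2=d.

beard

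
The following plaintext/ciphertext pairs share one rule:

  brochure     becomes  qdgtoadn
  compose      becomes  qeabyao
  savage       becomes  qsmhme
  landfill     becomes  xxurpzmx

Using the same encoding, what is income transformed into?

qyaozu

Read the word backwards and shift each letter +12.
Applying it to income: reverse → emocni; then shift: e+12=q, m+12=y, o+12=a, c+12=o, n+12=z, i+12=u.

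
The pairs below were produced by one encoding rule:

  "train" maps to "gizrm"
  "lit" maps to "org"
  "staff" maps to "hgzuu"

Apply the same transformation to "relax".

ivozc

Each pair mirrors across the alphabet (t↔g, r↔i, a↔z): positions sum to 25. This is the alphabet-reversal cipher (Atbash): a becomes z, b becomes y, etc.
Applying it to relax: r↔i, e↔v, l↔o, a↔z, x↔c.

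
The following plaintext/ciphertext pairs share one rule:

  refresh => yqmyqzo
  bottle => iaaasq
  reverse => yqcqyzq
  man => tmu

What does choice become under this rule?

The shift depends on letter class: consonant r→y is +7, but vowel e→q is +12. Two shifts are in play — +12 for a/e/i/o/u, +7 for every other letter.
For choice: c(cons)+7=j, h(cons)+7=o, o(vowel)+12=a, i(vowel)+12=u, c(cons)+7=j, e(vowel)+12=q.

joaujq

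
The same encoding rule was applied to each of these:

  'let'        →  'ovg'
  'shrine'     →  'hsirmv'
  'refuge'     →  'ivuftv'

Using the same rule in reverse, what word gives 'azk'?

zap

Each letter is replaced by its mirror in the alphabet: a↔z, b↔y, c↔x, and so on (the Atbash cipher).
Decoding azk: a↔z, z↔a, k↔p.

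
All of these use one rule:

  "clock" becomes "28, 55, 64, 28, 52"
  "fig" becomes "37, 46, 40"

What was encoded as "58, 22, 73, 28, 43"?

march

c(#3)→28 and l(#12)→55: differences scale by 3, so n = 3·pos + 19. The formula is n = 3×(alphabet index, a=1) + 19.
Undoing it on 58, 22, 73, 28, 43: 58→(58−19)÷3=13=m, 22→(22−19)÷3=1=a, 73→(73−19)÷3=18=r, 28→(28−19)÷3=3=c, 43→(43−19)÷3=8=h.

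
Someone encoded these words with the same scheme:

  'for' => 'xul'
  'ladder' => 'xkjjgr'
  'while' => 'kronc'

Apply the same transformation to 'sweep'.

vkkcy

The output letters match the input read backwards, each shifted +6: for reversed is rof. The word is reversed, then every letter is shifted forward by 6.
For sweep: reverse → peews; then shift: p+6=v, e+6=k, e+6=k, w+6=c, s+6=y.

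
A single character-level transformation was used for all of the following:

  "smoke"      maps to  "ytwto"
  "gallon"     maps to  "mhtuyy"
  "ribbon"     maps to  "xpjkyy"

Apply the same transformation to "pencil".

vlvlsw

Each letter shifts forward by (position + 6), i.e. 6, 7, 8, … — the shift grows by one for each successive letter.
For pencil: p+6=v, e+7=l, n+8=v, c+9=l, i+10=s, l+11=w.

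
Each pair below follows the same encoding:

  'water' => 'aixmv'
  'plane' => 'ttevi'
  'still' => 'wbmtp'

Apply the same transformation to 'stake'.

Shifts by position in water: pos 0: w→a (+4), pos 1: a→i (+8), pos 2: t→x (+4), pos 3: e→m (+8) — repeating every 2. It's a Vigenère-style cipher with numeric key [4,8]: position i shifts by key[i mod 2].
Applying it to stake: s+4=w, t+8=b, a+4=e, k+8=s, e+4=i.

wbesi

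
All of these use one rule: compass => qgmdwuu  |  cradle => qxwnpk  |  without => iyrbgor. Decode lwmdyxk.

c(2)→q(16) and o(14)→g(6) fit y≡23x+22 (mod 26); the inverse of 23 mod 26 is 17. Treating letters as 0–25, the rule is x ↦ 23x + 22 (mod 26).
Decoding lwmdyxk: l(11)→17·(11−22)≡21=v; w(22)→17·(22−22)≡0=a; m(12)→17·(12−22)≡12=m; d(3)→17·(3−22)≡15=p; y(24)→17·(24−22)≡8=i; x(23)→17·(23−22)≡17=r; k(10)→17·(10−22)≡4=e (all mod 26).

vampire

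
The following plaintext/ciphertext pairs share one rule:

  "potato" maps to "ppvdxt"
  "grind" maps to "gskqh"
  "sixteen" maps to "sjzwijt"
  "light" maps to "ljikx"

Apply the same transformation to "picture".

pjewywk

Letter i (0-indexed) is shifted by i+0, so successive shifts are 0, 1, 2, ….
On picture: p+0=p, i+1=j, c+2=e, t+3=w, u+4=y, r+5=w, e+6=k.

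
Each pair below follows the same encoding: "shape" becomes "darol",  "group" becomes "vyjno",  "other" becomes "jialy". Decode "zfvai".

might

s(18)→d(3) and h(7)→a(0) fit y≡5x+17 (mod 26); the inverse of 5 mod 26 is 21. Treating letters as 0–25, the rule is x ↦ 5x + 17 (mod 26).
Reversing it on zfvai: z(25)→21·(25−17)≡12=m; f(5)→21·(5−17)≡8=i; v(21)→21·(21−17)≡6=g; a(0)→21·(0−17)≡7=h; i(8)→21·(8−17)≡19=t (all mod 26).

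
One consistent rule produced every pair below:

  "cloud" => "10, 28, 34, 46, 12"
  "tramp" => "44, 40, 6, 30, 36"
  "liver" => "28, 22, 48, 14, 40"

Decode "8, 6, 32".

The formula is n = 2×(alphabet index, a=1) + 4.
Undoing it on 8, 6, 32: 8→(8−4)÷2=2=b, 6→(6−4)÷2=1=a, 32→(32−4)÷2=14=n.

ban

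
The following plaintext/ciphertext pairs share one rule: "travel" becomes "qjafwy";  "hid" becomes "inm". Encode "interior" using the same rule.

The output letters match the input read backwards, each shifted +5: travel reversed is levart. Two steps: reverse the string, then apply a Caesar shift of +5.
For interior: reverse → roiretni; then shift: r+5=w, o+5=t, i+5=n, r+5=w, e+5=j, t+5=y, n+5=s, i+5=n.

wtnwjysn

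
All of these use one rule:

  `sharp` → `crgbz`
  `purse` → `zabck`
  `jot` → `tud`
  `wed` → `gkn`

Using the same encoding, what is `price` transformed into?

The shift depends on letter class: consonant s→c is +10, but vowel a→g is +6. Vowels shift forward by 6 and consonants shift forward by 10.
On price: p(cons)+10=z, r(cons)+10=b, i(vowel)+6=o, c(cons)+10=m, e(vowel)+6=k.

zbomk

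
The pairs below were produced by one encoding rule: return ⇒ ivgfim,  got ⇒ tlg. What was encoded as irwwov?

riddle

This is the alphabet-reversal cipher (Atbash): a becomes z, b becomes y, etc.
Reversing it on irwwov: i↔r, r↔i, w↔d, w↔d, o↔l, v↔e.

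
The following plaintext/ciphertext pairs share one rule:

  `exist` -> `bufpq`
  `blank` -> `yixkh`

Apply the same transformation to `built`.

yrfiq

Compare letters: e→b is +23, x→u is +23, i→f is +23 — a constant shift. Each letter is shifted forward by 23 in the alphabet (a Caesar shift of +23).
For built: b+23=y, u+23=r, i+23=f, l+23=i, t+23=q.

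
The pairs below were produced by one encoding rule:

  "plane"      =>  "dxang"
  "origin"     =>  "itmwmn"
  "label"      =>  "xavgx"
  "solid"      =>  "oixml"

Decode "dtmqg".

Each letter's alphabet position (a=0..z=25) is mapped through 21·x+0 mod 26 — an affine cipher.
Undoing it on dtmqg: d(3)→5·(3−0)≡15=p; t(19)→5·(19−0)≡17=r; m(12)→5·(12−0)≡8=i; q(16)→5·(16−0)≡2=c; g(6)→5·(6−0)≡4=e (all mod 26).

price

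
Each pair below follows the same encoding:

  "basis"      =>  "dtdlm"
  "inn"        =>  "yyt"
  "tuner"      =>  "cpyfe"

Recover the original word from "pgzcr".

The output letters match the input read backwards, each shifted +11: basis reversed is sisab. Read the word backwards and shift each letter +11.
Undoing it on pgzcr: shift back: p−11=e, g−11=v, z−11=o, c−11=r, r−11=g → evorg; then reverse → grove.

grove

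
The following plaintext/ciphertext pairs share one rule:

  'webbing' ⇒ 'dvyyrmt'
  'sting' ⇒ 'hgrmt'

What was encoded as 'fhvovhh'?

useless

Each pair mirrors across the alphabet (w↔d, e↔v, b↔y): positions sum to 25. This is the alphabet-reversal cipher (Atbash): a becomes z, b becomes y, etc.
Reversing it on fhvovhh: f↔u, h↔s, v↔e, o↔l, v↔e, h↔s, h↔s.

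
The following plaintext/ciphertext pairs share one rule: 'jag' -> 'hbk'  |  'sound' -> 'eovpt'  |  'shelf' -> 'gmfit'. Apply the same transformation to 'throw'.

xpsiu

Read the word backwards and shift each letter +1.
For throw: reverse → worht; then shift: w+1=x, o+1=p, r+1=s, h+1=i, t+1=u.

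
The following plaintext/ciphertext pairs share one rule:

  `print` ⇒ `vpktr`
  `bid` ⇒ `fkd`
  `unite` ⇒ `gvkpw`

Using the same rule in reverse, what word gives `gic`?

Two steps: reverse the string, then apply a Caesar shift of +2.
Reversing it on gic: shift back: g−2=e, i−2=g, c−2=a → ega; then reverse → age.

age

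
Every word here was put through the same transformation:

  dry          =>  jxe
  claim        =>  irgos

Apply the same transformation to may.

sge

Compare letters: d→j is +6, r→x is +6, y→e is +6 — a constant shift. Each letter is shifted forward by 6 in the alphabet (a Caesar shift of +6).
Applying it to may: m+6=s, a+6=g, y+6=e.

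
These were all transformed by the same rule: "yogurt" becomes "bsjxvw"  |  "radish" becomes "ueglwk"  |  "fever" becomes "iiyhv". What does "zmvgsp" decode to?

wisdom

Shifts by position in yogurt: pos 0: y→b (+3), pos 1: o→s (+4), pos 2: g→j (+3), pos 3: u→x (+3), pos 4: r→v (+4), pos 5: t→w (+3) — repeating every 3. It's a Vigenère-style cipher with numeric key [3,4,3]: position i shifts by key[i mod 3].
Decoding zmvgsp: z−3=w, m−4=i, v−3=s, g−3=d, s−4=o, p−3=m.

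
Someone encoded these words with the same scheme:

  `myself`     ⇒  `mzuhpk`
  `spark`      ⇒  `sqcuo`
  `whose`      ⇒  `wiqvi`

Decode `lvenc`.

Letter i (0-indexed) is shifted by i+0, so successive shifts are 0, 1, 2, ….
Decoding lvenc: l−0=l, v−1=u, e−2=c, n−3=k, c−4=y.

lucky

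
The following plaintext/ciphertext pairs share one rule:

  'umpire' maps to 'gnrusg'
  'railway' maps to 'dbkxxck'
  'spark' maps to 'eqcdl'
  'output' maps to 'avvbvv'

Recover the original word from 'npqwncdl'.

Shifts by position in umpire: pos 0: u→g (+12), pos 1: m→n (+1), pos 2: p→r (+2), pos 3: i→u (+12), pos 4: r→s (+1), pos 5: e→g (+2) — repeating every 3. A repeating key of period 3 is used — shifts +12, +1, +2 over and over.
Reversing it on npqwncdl: n−12=b, p−1=o, q−2=o, w−12=k, n−1=m, c−2=a, d−12=r, l−1=k.

bookmark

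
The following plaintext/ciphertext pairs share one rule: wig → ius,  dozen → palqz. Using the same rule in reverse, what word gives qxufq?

Every letter moves 12 places later in the alphabet, wrapping around z→a.
Undoing it on qxufq: q−12=e, x−12=l, u−12=i, f−12=t, q−12=e.

elite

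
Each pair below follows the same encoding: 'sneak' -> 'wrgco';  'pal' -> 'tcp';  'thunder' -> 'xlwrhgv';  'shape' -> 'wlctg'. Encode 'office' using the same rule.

qjjkgg

The shift depends on letter class: consonant s→w is +4, but vowel e→g is +2. Vowels shift forward by 2 and consonants shift forward by 4.
On office: o(vowel)+2=q, f(cons)+4=j, f(cons)+4=j, i(vowel)+2=k, c(cons)+4=g, e(vowel)+2=g.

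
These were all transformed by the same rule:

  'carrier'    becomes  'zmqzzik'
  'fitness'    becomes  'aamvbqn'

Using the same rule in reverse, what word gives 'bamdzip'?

The word is reversed, then every letter is shifted forward by 8.
Decoding bamdzip: shift back: b−8=t, a−8=s, m−8=e, d−8=v, z−8=r, i−8=a, p−8=h → tsevrah; then reverse → harvest.

harvest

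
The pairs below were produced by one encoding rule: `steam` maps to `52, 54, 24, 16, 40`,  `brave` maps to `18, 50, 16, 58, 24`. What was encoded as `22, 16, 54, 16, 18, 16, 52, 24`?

database

Each letter becomes 2×(its alphabet position, a=1..z=26) + 14.
Undoing it on 22, 16, 54, 16, 18, 16, 52, 24: 22→(22−14)÷2=4=d, 16→(16−14)÷2=1=a, 54→(54−14)÷2=20=t, 16→(16−14)÷2=1=a, 18→(18−14)÷2=2=b, 16→(16−14)÷2=1=a, 52→(52−14)÷2=19=s, 24→(24−14)÷2=5=e.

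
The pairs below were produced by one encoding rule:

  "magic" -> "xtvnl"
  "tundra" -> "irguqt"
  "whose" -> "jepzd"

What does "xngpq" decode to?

m(12)→x(23) and a(0)→t(19) fit y≡9x+19 (mod 26); the inverse of 9 mod 26 is 3. This is an affine cipher: with a=0,…,z=25, each position x becomes (9x+19) mod 26.
Reversing it on xngpq: x(23)→3·(23−19)≡12=m; n(13)→3·(13−19)≡8=i; g(6)→3·(6−19)≡13=n; p(15)→3·(15−19)≡14=o; q(16)→3·(16−19)≡17=r (all mod 26).

minor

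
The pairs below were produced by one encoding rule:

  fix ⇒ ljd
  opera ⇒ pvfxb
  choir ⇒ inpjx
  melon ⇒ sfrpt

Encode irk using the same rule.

jxq

The shift depends on letter class: consonant f→l is +6, but vowel i→j is +1. Two shifts are in play — +1 for a/e/i/o/u, +6 for every other letter.
Applying it to irk: i(vowel)+1=j, r(cons)+6=x, k(cons)+6=q.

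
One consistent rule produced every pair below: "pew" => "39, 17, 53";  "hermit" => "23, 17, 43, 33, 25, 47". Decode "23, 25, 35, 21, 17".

hinge

p(#16)→39 and e(#5)→17: differences scale by 2, so n = 2·pos + 7. With a=1..z=26, the number is 2·pos + 7.
Undoing it on 23, 25, 35, 21, 17: 23→(23−7)÷2=8=h, 25→(25−7)÷2=9=i, 35→(35−7)÷2=14=n, 21→(21−7)÷2=7=g, 17→(17−7)÷2=5=e.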